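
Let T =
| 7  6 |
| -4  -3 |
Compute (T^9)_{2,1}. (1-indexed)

-39364

tr T = 4 and det T = 3, so the characteristic polynomial is λ² − (4)λ + (3) with roots 1 and 3.
Eigenvectors give P = [[-1, 3], [1, -2]] with P⁻¹ = [[2, 3], [1, 1]], and T = P·diag(1, 3)·P⁻¹.
Then T^9 = P·diag(1, 19683)·P⁻¹ = [[-1, 59049], [1, -39366]] · [[2, 3], [1, 1]] = [[59047, 59046], [-39364, -39363]].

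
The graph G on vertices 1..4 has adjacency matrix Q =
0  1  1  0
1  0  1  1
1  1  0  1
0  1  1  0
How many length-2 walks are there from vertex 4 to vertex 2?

The number of length-2 walks from vertex 4 to vertex 2 is entry (4,2) of Q², where Q is the adjacency matrix.
Q² = [[2, 1, 1, 2], [1, 3, 2, 1], [1, 2, 3, 1], [2, 1, 1, 2]]

1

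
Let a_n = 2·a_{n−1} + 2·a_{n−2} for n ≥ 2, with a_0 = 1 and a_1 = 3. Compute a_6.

448

With companion matrix Q = [[2, 2], [1, 0]], [a_n, a_{n−1}]ᵀ = Q·[a_{n−1}, a_{n−2}]ᵀ, so [a_6, a_5]ᵀ = Q^5·[a_1, a_0]ᵀ.
Q^5 = [[120, 88], [44, 32]], giving [a_6, a_5]ᵀ = [[448], [164]].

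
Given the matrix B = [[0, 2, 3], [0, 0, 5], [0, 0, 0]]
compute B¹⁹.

B is strictly triangular, hence nilpotent: B³ = 0, so B¹⁹ = 0.

[[0, 0, 0], [0, 0, 0], [0, 0, 0]]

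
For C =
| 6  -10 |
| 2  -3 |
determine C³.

[[36, -70], [14, -27]]

tr C = 3 and det C = 2, so the characteristic polynomial is λ² − (3)λ + (2) with roots 1 and 2.
Eigenvectors give P = [[2, 5], [1, 2]] with P⁻¹ = [[-2, 5], [1, -2]], and C = P·diag(1, 2)·P⁻¹.
Then C³ = P·diag(1, 8)·P⁻¹ = [[2, 40], [1, 16]] · [[-2, 5], [1, -2]] = [[36, -70], [14, -27]].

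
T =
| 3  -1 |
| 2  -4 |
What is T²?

[[7, 1], [-2, 14]]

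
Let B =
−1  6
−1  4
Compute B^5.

tr B = 3 and det B = 2, so the characteristic polynomial is λ² − (3)λ + (2) with roots 1 and 2.
Eigenvectors give P = [[3, 2], [1, 1]] with P⁻¹ = [[1, −2], [−1, 3]], and B = P·diag(1, 2)·P⁻¹.
Then B^5 = P·diag(1, 32)·P⁻¹ = [[3, 64], [1, 32]] · [[1, −2], [−1, 3]] = [[−61, 186], [−31, 94]].

[[−61, 186], [−31, 94]]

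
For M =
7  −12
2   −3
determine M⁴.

[[241, −480], [80, −159]]

tr M = 4 and det M = 3, so the characteristic polynomial is λ² − (4)λ + (3) with roots 1 and 3.
Eigenvectors give P = [[−2, 3], [−1, 1]] with P⁻¹ = [[1, −3], [1, −2]], and M = P·diag(1, 3)·P⁻¹.
Then M⁴ = P·diag(1, 81)·P⁻¹ = [[−2, 243], [−1, 81]] · [[1, −3], [1, −2]] = [[241, −480], [80, −159]].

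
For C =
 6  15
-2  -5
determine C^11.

[[6, 15], [-2, -5]]

C² = C (a projection; rank 1, trace 1), so C^11 = C.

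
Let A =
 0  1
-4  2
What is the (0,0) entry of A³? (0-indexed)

-8

A² = [[-4, 2], [-8, 0]]
A³ = [[-8, 0], [0, -8]]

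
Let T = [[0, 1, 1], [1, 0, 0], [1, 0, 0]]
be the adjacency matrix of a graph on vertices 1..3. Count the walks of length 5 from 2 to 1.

The number of length-5 walks from vertex 2 to vertex 1 is entry (2,1) of T^5, where T is the adjacency matrix.
T^2 = [[2, 0, 0], [0, 1, 1], [0, 1, 1]]
T^3 = [[0, 2, 2], [2, 0, 0], [2, 0, 0]]
T^4 = [[4, 0, 0], [0, 2, 2], [0, 2, 2]]
T^5 = [[0, 4, 4], [4, 0, 0], [4, 0, 0]]

4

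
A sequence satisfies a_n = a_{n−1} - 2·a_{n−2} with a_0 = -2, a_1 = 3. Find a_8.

With companion matrix C = [[1, -2], [1, 0]], [a_n, a_{n−1}]ᵀ = C·[a_{n−1}, a_{n−2}]ᵀ, so [a_8, a_7]ᵀ = C⁷·[a_1, a_0]ᵀ.
C⁷ = [[-3, -14], [7, -10]], giving [a_8, a_7]ᵀ = [[19], [41]].

19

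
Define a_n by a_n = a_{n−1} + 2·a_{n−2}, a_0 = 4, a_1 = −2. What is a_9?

With companion matrix B = [[1, 2], [1, 0]], [a_n, a_{n−1}]ᵀ = B·[a_{n−1}, a_{n−2}]ᵀ, so [a_9, a_8]ᵀ = B⁸·[a_1, a_0]ᵀ.
B⁸ = [[171, 170], [85, 86]], giving [a_9, a_8]ᵀ = [[338], [174]].

338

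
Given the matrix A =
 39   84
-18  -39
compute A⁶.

tr A = 0 and det A = -9, so the characteristic polynomial is λ² − (0)λ + (-9) with roots 3 and -3.
Eigenvectors give P = [[7, -2], [-3, 1]] with P⁻¹ = [[1, 2], [3, 7]], and A = P·diag(3, -3)·P⁻¹.
Then A⁶ = P·diag(729, 729)·P⁻¹ = [[5103, -1458], [-2187, 729]] · [[1, 2], [3, 7]] = [[729, 0], [0, 729]].

[[729, 0], [0, 729]]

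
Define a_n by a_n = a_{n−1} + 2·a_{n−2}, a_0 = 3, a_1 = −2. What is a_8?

88

With companion matrix B = [[1, 2], [1, 0]], [a_n, a_{n−1}]ᵀ = B·[a_{n−1}, a_{n−2}]ᵀ, so [a_8, a_7]ᵀ = B⁷·[a_1, a_0]ᵀ.
B⁷ = [[85, 86], [43, 42]], giving [a_8, a_7]ᵀ = [[88], [40]].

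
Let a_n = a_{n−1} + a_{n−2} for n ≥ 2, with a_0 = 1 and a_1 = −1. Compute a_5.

With companion matrix M = [[1, 1], [1, 0]], [a_n, a_{n−1}]ᵀ = M·[a_{n−1}, a_{n−2}]ᵀ, so [a_5, a_4]ᵀ = M⁴·[a_1, a_0]ᵀ.
M⁴ = [[5, 3], [3, 2]], giving [a_5, a_4]ᵀ = [[−2], [−1]].

−2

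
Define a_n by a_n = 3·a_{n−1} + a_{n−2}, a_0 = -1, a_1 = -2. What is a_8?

With companion matrix A = [[3, 1], [1, 0]], [a_n, a_{n−1}]ᵀ = A·[a_{n−1}, a_{n−2}]ᵀ, so [a_8, a_7]ᵀ = A^7·[a_1, a_0]ᵀ.
A^7 = [[3927, 1189], [1189, 360]], giving [a_8, a_7]ᵀ = [[-9043], [-2738]].

-9043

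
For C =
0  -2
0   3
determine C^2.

[[0, -6], [0, 9]]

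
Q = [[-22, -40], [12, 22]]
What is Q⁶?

tr Q = 0 and det Q = -4, so the characteristic polynomial is λ² − (0)λ + (-4) with roots 2 and -2.
Eigenvectors give P = [[5, 2], [-3, -1]] with P⁻¹ = [[-1, -2], [3, 5]], and Q = P·diag(2, -2)·P⁻¹.
Then Q⁶ = P·diag(64, 64)·P⁻¹ = [[320, 128], [-192, -64]] · [[-1, -2], [3, 5]] = [[64, 0], [0, 64]].

[[64, 0], [0, 64]]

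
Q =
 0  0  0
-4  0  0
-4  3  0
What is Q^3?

Q is strictly triangular, hence nilpotent: Q^3 = 0, so Q^3 = 0.

[[0, 0, 0], [0, 0, 0], [0, 0, 0]]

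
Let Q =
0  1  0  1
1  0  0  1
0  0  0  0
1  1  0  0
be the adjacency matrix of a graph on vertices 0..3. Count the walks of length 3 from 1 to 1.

2

The number of length-3 walks from vertex 1 to vertex 1 is entry (1,1) of Q³, where Q is the adjacency matrix.
Q² = [[2, 1, 0, 1], [1, 2, 0, 1], [0, 0, 0, 0], [1, 1, 0, 2]]
Q³ = [[2, 3, 0, 3], [3, 2, 0, 3], [0, 0, 0, 0], [3, 3, 0, 2]]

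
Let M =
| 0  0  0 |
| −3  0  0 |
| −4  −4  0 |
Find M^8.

M is strictly triangular, hence nilpotent: M^3 = 0, so M^8 = 0.

[[0, 0, 0], [0, 0, 0], [0, 0, 0]]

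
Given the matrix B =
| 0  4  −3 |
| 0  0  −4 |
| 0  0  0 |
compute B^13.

B is strictly triangular, hence nilpotent: B^3 = 0, so B^13 = 0.

[[0, 0, 0], [0, 0, 0], [0, 0, 0]]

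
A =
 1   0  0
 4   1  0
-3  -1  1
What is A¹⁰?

A = I + N where N = [[0, 0, 0], [4, 0, 0], [-3, -1, 0]] is strictly lower-triangular, so N³ = 0.
(I + N)¹⁰ = I + 10·N + 45·N² = [[1, 0, 0], [40, 1, 0], [-210, -10, 1]].

[[1, 0, 0], [40, 1, 0], [-210, -10, 1]]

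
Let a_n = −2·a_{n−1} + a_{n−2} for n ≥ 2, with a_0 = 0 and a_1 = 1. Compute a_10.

−2378

With companion matrix M = [[−2, 1], [1, 0]], [a_n, a_{n−1}]ᵀ = M·[a_{n−1}, a_{n−2}]ᵀ, so [a_10, a_9]ᵀ = M⁹·[a_1, a_0]ᵀ.
M⁹ = [[−2378, 985], [985, −408]], giving [a_10, a_9]ᵀ = [[−2378], [985]].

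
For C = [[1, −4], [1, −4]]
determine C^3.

C^2 = [[−3, 12], [−3, 12]]
C^3 = [[9, −36], [9, −36]]

[[9, −36], [9, −36]]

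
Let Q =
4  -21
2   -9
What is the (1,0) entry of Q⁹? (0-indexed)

tr Q = -5 and det Q = 6, so the characteristic polynomial is λ² − (-5)λ + (6) with roots -2 and -3.
Eigenvectors give P = [[7, 3], [2, 1]] with P⁻¹ = [[1, -3], [-2, 7]], and Q = P·diag(-2, -3)·P⁻¹.
Then Q⁹ = P·diag(-512, -19683)·P⁻¹ = [[-3584, -59049], [-1024, -19683]] · [[1, -3], [-2, 7]] = [[114514, -402591], [38342, -134709]].

38342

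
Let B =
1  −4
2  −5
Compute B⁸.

[[−6559, 13120], [−6560, 13121]]

tr B = −4 and det B = 3, so the characteristic polynomial is λ² − (−4)λ + (3) with roots −3 and −1.
Eigenvectors give P = [[1, −2], [1, −1]] with P⁻¹ = [[−1, 2], [−1, 1]], and B = P·diag(−3, −1)·P⁻¹.
Then B⁸ = P·diag(6561, 1)·P⁻¹ = [[6561, −2], [6561, −1]] · [[−1, 2], [−1, 1]] = [[−6559, 13120], [−6560, 13121]].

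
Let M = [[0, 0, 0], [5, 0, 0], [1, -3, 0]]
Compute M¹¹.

M is strictly triangular, hence nilpotent: M³ = 0, so M¹¹ = 0.

[[0, 0, 0], [0, 0, 0], [0, 0, 0]]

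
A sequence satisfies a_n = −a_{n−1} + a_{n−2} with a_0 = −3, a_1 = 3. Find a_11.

432

With companion matrix T = [[−1, 1], [1, 0]], [a_n, a_{n−1}]ᵀ = T·[a_{n−1}, a_{n−2}]ᵀ, so [a_11, a_10]ᵀ = T¹⁰·[a_1, a_0]ᵀ.
T¹⁰ = [[89, −55], [−55, 34]], giving [a_11, a_10]ᵀ = [[432], [−267]].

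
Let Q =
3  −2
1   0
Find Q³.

[[15, −14], [7, −6]]

tr Q = 3 and det Q = 2, so the characteristic polynomial is λ² − (3)λ + (2) with roots 2 and 1.
Eigenvectors give P = [[2, 1], [1, 1]] with P⁻¹ = [[1, −1], [−1, 2]], and Q = P·diag(2, 1)·P⁻¹.
Then Q³ = P·diag(8, 1)·P⁻¹ = [[16, 1], [8, 1]] · [[1, −1], [−1, 2]] = [[15, −14], [7, −6]].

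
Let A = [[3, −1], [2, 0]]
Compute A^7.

tr A = 3 and det A = 2, so the characteristic polynomial is λ² − (3)λ + (2) with roots 2 and 1.
Eigenvectors give P = [[1, −1], [1, −2]] with P⁻¹ = [[2, −1], [1, −1]], and A = P·diag(2, 1)·P⁻¹.
Then A^7 = P·diag(128, 1)·P⁻¹ = [[128, −1], [128, −2]] · [[2, −1], [1, −1]] = [[255, −127], [254, −126]].

[[255, −127], [254, −126]]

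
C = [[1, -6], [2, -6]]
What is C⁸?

[[-18659, 37830], [-12610, 25476]]

tr C = -5 and det C = 6, so the characteristic polynomial is λ² − (-5)λ + (6) with roots -2 and -3.
Eigenvectors give P = [[2, 3], [1, 2]] with P⁻¹ = [[2, -3], [-1, 2]], and C = P·diag(-2, -3)·P⁻¹.
Then C⁸ = P·diag(256, 6561)·P⁻¹ = [[512, 19683], [256, 13122]] · [[2, -3], [-1, 2]] = [[-18659, 37830], [-12610, 25476]].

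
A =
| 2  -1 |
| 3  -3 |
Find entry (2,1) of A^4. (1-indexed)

-21

A^2 = [[1, 1], [-3, 6]]
A^3 = [[5, -4], [12, -15]]
A^4 = [[-2, 7], [-21, 33]]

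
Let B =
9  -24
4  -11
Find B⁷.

tr B = -2 and det B = -3, so the characteristic polynomial is λ² − (-2)λ + (-3) with roots -3 and 1.
Eigenvectors give P = [[-2, 3], [-1, 1]] with P⁻¹ = [[1, -3], [1, -2]], and B = P·diag(-3, 1)·P⁻¹.
Then B⁷ = P·diag(-2187, 1)·P⁻¹ = [[4374, 3], [2187, 1]] · [[1, -3], [1, -2]] = [[4377, -13128], [2188, -6563]].

[[4377, -13128], [2188, -6563]]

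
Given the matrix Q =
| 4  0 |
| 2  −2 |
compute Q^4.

[[256, 0], [80, 16]]

Q^2 = [[16, 0], [4, 4]]
Q^3 = [[64, 0], [24, −8]]
Q^4 = [[256, 0], [80, 16]]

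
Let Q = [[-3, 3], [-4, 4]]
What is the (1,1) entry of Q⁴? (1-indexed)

Q² = [[-3, 3], [-4, 4]]
Q³ = [[-3, 3], [-4, 4]]
Q⁴ = [[-3, 3], [-4, 4]]

-3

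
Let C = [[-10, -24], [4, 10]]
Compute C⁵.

tr C = 0 and det C = -4, so the characteristic polynomial is λ² − (0)λ + (-4) with roots -2 and 2.
Eigenvectors give P = [[-3, 2], [1, -1]] with P⁻¹ = [[-1, -2], [-1, -3]], and C = P·diag(-2, 2)·P⁻¹.
Then C⁵ = P·diag(-32, 32)·P⁻¹ = [[96, 64], [-32, -32]] · [[-1, -2], [-1, -3]] = [[-160, -384], [64, 160]].

[[-160, -384], [64, 160]]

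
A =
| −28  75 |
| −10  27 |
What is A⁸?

tr A = −1 and det A = −6, so the characteristic polynomial is λ² − (−1)λ + (−6) with roots 2 and −3.
Eigenvectors give P = [[−5, 3], [−2, 1]] with P⁻¹ = [[1, −3], [2, −5]], and A = P·diag(2, −3)·P⁻¹.
Then A⁸ = P·diag(256, 6561)·P⁻¹ = [[−1280, 19683], [−512, 6561]] · [[1, −3], [2, −5]] = [[38086, −94575], [12610, −31269]].

[[38086, −94575], [12610, −31269]]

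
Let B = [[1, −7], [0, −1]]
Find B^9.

B² = I (check: tr B = 0 and det B = −1), so B^9 = B since 9 is odd.

[[1, −7], [0, −1]]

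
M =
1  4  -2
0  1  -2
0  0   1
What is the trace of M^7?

M = I + N where N = [[0, 4, -2], [0, 0, -2], [0, 0, 0]] is strictly upper-triangular, so N^3 = 0.
(I + N)^7 = I + 7·N + 21·N^2 = [[1, 28, -182], [0, 1, -14], [0, 0, 1]].

3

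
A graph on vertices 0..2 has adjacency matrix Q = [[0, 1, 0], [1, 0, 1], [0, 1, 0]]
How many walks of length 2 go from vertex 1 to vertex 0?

0

The number of length-2 walks from vertex 1 to vertex 0 is entry (1,0) of Q², where Q is the adjacency matrix.
Q² = [[1, 0, 1], [0, 2, 0], [1, 0, 1]]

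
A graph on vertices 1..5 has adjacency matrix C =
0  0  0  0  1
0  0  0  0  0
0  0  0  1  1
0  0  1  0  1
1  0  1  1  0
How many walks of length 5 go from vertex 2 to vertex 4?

The number of length-5 walks from vertex 2 to vertex 4 is entry (2,4) of C⁵, where C is the adjacency matrix.
C² = [[1, 0, 1, 1, 0], [0, 0, 0, 0, 0], [1, 0, 2, 1, 1], [1, 0, 1, 2, 1], [0, 0, 1, 1, 3]]
C³ = [[0, 0, 1, 1, 3], [0, 0, 0, 0, 0], [1, 0, 2, 3, 4], [1, 0, 3, 2, 4], [3, 0, 4, 4, 2]]
C⁴ = [[3, 0, 4, 4, 2], [0, 0, 0, 0, 0], [4, 0, 7, 6, 6], [4, 0, 6, 7, 6], [2, 0, 6, 6, 11]]
C⁵ = [[2, 0, 6, 6, 11], [0, 0, 0, 0, 0], [6, 0, 12, 13, 17], [6, 0, 13, 12, 17], [11, 0, 17, 17, 14]]

0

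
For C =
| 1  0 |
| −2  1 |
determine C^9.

C = I + N where N = [[0, 0], [−2, 0]] is strictly lower-triangular, so N^2 = 0.
(I + N)^9 = I + 9·N = [[1, 0], [−18, 1]].

[[1, 0], [−18, 1]]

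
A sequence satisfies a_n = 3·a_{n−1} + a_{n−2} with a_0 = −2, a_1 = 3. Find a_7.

2847

With companion matrix T = [[3, 1], [1, 0]], [a_n, a_{n−1}]ᵀ = T·[a_{n−1}, a_{n−2}]ᵀ, so [a_7, a_6]ᵀ = T⁶·[a_1, a_0]ᵀ.
T⁶ = [[1189, 360], [360, 109]], giving [a_7, a_6]ᵀ = [[2847], [862]].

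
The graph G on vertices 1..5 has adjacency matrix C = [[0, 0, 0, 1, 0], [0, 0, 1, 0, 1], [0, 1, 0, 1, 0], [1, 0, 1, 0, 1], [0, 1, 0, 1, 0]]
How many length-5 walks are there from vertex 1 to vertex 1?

The number of length-5 walks from vertex 1 to vertex 1 is entry (1,1) of C⁵, where C is the adjacency matrix.
C² = [[1, 0, 1, 0, 1], [0, 2, 0, 2, 0], [1, 0, 2, 0, 2], [0, 2, 0, 3, 0], [1, 0, 2, 0, 2]]
C³ = [[0, 2, 0, 3, 0], [2, 0, 4, 0, 4], [0, 4, 0, 5, 0], [3, 0, 5, 0, 5], [0, 4, 0, 5, 0]]
C⁴ = [[3, 0, 5, 0, 5], [0, 8, 0, 10, 0], [5, 0, 9, 0, 9], [0, 10, 0, 13, 0], [5, 0, 9, 0, 9]]
C⁵ = [[0, 10, 0, 13, 0], [10, 0, 18, 0, 18], [0, 18, 0, 23, 0], [13, 0, 23, 0, 23], [0, 18, 0, 23, 0]]

0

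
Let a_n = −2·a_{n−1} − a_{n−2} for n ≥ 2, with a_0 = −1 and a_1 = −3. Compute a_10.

39

With companion matrix T = [[−2, −1], [1, 0]], [a_n, a_{n−1}]ᵀ = T·[a_{n−1}, a_{n−2}]ᵀ, so [a_10, a_9]ᵀ = T^9·[a_1, a_0]ᵀ.
T^9 = [[−10, −9], [9, 8]], giving [a_10, a_9]ᵀ = [[39], [−35]].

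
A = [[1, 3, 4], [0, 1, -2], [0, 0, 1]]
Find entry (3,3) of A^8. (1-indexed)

1

A = I + N where N = [[0, 3, 4], [0, 0, -2], [0, 0, 0]] is strictly upper-triangular, so N^3 = 0.
(I + N)^8 = I + 8·N + 28·N^2 = [[1, 24, -136], [0, 1, -16], [0, 0, 1]].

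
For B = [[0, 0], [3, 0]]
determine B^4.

B is strictly triangular, hence nilpotent: B^2 = 0, so B^4 = 0.

[[0, 0], [0, 0]]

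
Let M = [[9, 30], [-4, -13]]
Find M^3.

[[129, 390], [-52, -157]]

tr M = -4 and det M = 3, so the characteristic polynomial is λ² − (-4)λ + (3) with roots -1 and -3.
Eigenvectors give P = [[3, -5], [-1, 2]] with P⁻¹ = [[2, 5], [1, 3]], and M = P·diag(-1, -3)·P⁻¹.
Then M^3 = P·diag(-1, -27)·P⁻¹ = [[-3, 135], [1, -54]] · [[2, 5], [1, 3]] = [[129, 390], [-52, -157]].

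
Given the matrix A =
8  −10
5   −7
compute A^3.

tr A = 1 and det A = −6, so the characteristic polynomial is λ² − (1)λ + (−6) with roots −2 and 3.
Eigenvectors give P = [[−1, 2], [−1, 1]] with P⁻¹ = [[1, −2], [1, −1]], and A = P·diag(−2, 3)·P⁻¹.
Then A^3 = P·diag(−8, 27)·P⁻¹ = [[8, 54], [8, 27]] · [[1, −2], [1, −1]] = [[62, −70], [35, −43]].

[[62, −70], [35, −43]]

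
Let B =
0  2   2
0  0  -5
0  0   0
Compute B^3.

[[0, 0, 0], [0, 0, 0], [0, 0, 0]]

B is strictly triangular, hence nilpotent: B^3 = 0, so B^3 = 0.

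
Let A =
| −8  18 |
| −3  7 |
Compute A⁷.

[[−386, 774], [−129, 259]]

tr A = −1 and det A = −2, so the characteristic polynomial is λ² − (−1)λ + (−2) with roots 1 and −2.
Eigenvectors give P = [[−2, −3], [−1, −1]] with P⁻¹ = [[1, −3], [−1, 2]], and A = P·diag(1, −2)·P⁻¹.
Then A⁷ = P·diag(1, −128)·P⁻¹ = [[−2, 384], [−1, 128]] · [[1, −3], [−1, 2]] = [[−386, 774], [−129, 259]].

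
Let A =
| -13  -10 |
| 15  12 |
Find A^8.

[[19171, 12610], [-18915, -12354]]

tr A = -1 and det A = -6, so the characteristic polynomial is λ² − (-1)λ + (-6) with roots 2 and -3.
Eigenvectors give P = [[-2, 1], [3, -1]] with P⁻¹ = [[1, 1], [3, 2]], and A = P·diag(2, -3)·P⁻¹.
Then A^8 = P·diag(256, 6561)·P⁻¹ = [[-512, 6561], [768, -6561]] · [[1, 1], [3, 2]] = [[19171, 12610], [-18915, -12354]].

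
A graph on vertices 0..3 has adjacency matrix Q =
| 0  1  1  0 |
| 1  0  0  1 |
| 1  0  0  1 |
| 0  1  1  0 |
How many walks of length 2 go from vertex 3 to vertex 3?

2

The number of length-2 walks from vertex 3 to vertex 3 is entry (3,3) of Q², where Q is the adjacency matrix.
Q² = [[2, 0, 0, 2], [0, 2, 2, 0], [0, 2, 2, 0], [2, 0, 0, 2]]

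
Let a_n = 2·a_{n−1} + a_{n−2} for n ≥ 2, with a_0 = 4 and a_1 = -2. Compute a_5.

With companion matrix A = [[2, 1], [1, 0]], [a_n, a_{n−1}]ᵀ = A·[a_{n−1}, a_{n−2}]ᵀ, so [a_5, a_4]ᵀ = A^4·[a_1, a_0]ᵀ.
A^4 = [[29, 12], [12, 5]], giving [a_5, a_4]ᵀ = [[-10], [-4]].

-10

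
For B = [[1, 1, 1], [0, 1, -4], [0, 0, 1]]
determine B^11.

[[1, 11, -209], [0, 1, -44], [0, 0, 1]]

B = I + N where N = [[0, 1, 1], [0, 0, -4], [0, 0, 0]] is strictly upper-triangular, so N^3 = 0.
(I + N)^11 = I + 11·N + 55·N^2 = [[1, 11, -209], [0, 1, -44], [0, 0, 1]].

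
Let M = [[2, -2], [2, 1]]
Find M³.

[[-12, -6], [6, -15]]

M² = [[0, -6], [6, -3]]
M³ = [[-12, -6], [6, -15]]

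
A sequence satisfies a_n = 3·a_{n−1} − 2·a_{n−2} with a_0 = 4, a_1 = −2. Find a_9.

−3062

With companion matrix M = [[3, −2], [1, 0]], [a_n, a_{n−1}]ᵀ = M·[a_{n−1}, a_{n−2}]ᵀ, so [a_9, a_8]ᵀ = M^8·[a_1, a_0]ᵀ.
M^8 = [[511, −510], [255, −254]], giving [a_9, a_8]ᵀ = [[−3062], [−1526]].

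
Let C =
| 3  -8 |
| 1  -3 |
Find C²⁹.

[[3, -8], [1, -3]]

C² = I (check: tr C = 0 and det C = -1), so C²⁹ = C since 29 is odd.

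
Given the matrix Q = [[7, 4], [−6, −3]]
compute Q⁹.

[[59047, 39364], [−59046, −39363]]

tr Q = 4 and det Q = 3, so the characteristic polynomial is λ² − (4)λ + (3) with roots 1 and 3.
Eigenvectors give P = [[2, −1], [−3, 1]] with P⁻¹ = [[−1, −1], [−3, −2]], and Q = P·diag(1, 3)·P⁻¹.
Then Q⁹ = P·diag(1, 19683)·P⁻¹ = [[2, −19683], [−3, 19683]] · [[−1, −1], [−3, −2]] = [[59047, 39364], [−59046, −39363]].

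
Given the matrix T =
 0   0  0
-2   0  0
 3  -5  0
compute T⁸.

T is strictly triangular, hence nilpotent: T³ = 0, so T⁸ = 0.

[[0, 0, 0], [0, 0, 0], [0, 0, 0]]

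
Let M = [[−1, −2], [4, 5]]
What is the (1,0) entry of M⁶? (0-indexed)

tr M = 4 and det M = 3, so the characteristic polynomial is λ² − (4)λ + (3) with roots 3 and 1.
Eigenvectors give P = [[−1, −1], [2, 1]] with P⁻¹ = [[1, 1], [−2, −1]], and M = P·diag(3, 1)·P⁻¹.
Then M⁶ = P·diag(729, 1)·P⁻¹ = [[−729, −1], [1458, 1]] · [[1, 1], [−2, −1]] = [[−727, −728], [1456, 1457]].

1456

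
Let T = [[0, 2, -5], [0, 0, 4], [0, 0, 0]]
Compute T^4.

[[0, 0, 0], [0, 0, 0], [0, 0, 0]]

T is strictly triangular, hence nilpotent: T^3 = 0, so T^4 = 0.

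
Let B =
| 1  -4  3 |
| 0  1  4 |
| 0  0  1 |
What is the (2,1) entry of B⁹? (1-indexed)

0

B = I + N where N = [[0, -4, 3], [0, 0, 4], [0, 0, 0]] is strictly upper-triangular, so N³ = 0.
(I + N)⁹ = I + 9·N + 36·N² = [[1, -36, -549], [0, 1, 36], [0, 0, 1]].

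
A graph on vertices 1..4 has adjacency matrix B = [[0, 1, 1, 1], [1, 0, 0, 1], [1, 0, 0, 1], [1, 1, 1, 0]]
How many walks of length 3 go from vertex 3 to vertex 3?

The number of length-3 walks from vertex 3 to vertex 3 is entry (3,3) of B^3, where B is the adjacency matrix.
B^2 = [[3, 1, 1, 2], [1, 2, 2, 1], [1, 2, 2, 1], [2, 1, 1, 3]]
B^3 = [[4, 5, 5, 5], [5, 2, 2, 5], [5, 2, 2, 5], [5, 5, 5, 4]]

2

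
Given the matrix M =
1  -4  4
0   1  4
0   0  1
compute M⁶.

M = I + N where N = [[0, -4, 4], [0, 0, 4], [0, 0, 0]] is strictly upper-triangular, so N³ = 0.
(I + N)⁶ = I + 6·N + 15·N² = [[1, -24, -216], [0, 1, 24], [0, 0, 1]].

[[1, -24, -216], [0, 1, 24], [0, 0, 1]]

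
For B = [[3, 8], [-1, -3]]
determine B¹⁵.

[[3, 8], [-1, -3]]

B² = I (check: tr B = 0 and det B = -1), so B¹⁵ = B since 15 is odd.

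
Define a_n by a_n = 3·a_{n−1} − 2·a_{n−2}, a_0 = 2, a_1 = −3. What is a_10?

With companion matrix A = [[3, −2], [1, 0]], [a_n, a_{n−1}]ᵀ = A·[a_{n−1}, a_{n−2}]ᵀ, so [a_10, a_9]ᵀ = A⁹·[a_1, a_0]ᵀ.
A⁹ = [[1023, −1022], [511, −510]], giving [a_10, a_9]ᵀ = [[−5113], [−2553]].

−5113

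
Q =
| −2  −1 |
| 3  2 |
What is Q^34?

[[1, 0], [0, 1]]

Q² = I (check: tr Q = 0 and det Q = −1), so Q^34 = I since 34 is even.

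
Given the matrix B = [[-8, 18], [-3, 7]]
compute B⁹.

[[-1538, 3078], [-513, 1027]]

tr B = -1 and det B = -2, so the characteristic polynomial is λ² − (-1)λ + (-2) with roots 1 and -2.
Eigenvectors give P = [[-2, -3], [-1, -1]] with P⁻¹ = [[1, -3], [-1, 2]], and B = P·diag(1, -2)·P⁻¹.
Then B⁹ = P·diag(1, -512)·P⁻¹ = [[-2, 1536], [-1, 512]] · [[1, -3], [-1, 2]] = [[-1538, 3078], [-513, 1027]].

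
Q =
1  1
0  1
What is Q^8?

[[1, 8], [0, 1]]

Q = I + N where N = [[0, 1], [0, 0]] is strictly upper-triangular, so N^2 = 0.
(I + N)^8 = I + 8·N = [[1, 8], [0, 1]].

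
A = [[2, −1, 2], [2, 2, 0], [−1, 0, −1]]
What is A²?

[[0, −4, 2], [8, 2, 4], [−1, 1, −1]]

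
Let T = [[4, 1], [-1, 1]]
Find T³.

[[55, 20], [-20, -5]]

T² = [[15, 5], [-5, 0]]
T³ = [[55, 20], [-20, -5]]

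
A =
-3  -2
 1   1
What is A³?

A² = [[7, 4], [-2, -1]]
A³ = [[-17, -10], [5, 3]]

[[-17, -10], [5, 3]]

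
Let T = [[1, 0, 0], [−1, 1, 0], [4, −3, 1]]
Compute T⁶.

[[1, 0, 0], [−6, 1, 0], [69, −18, 1]]

T = I + N where N = [[0, 0, 0], [−1, 0, 0], [4, −3, 0]] is strictly lower-triangular, so N³ = 0.
(I + N)⁶ = I + 6·N + 15·N² = [[1, 0, 0], [−6, 1, 0], [69, −18, 1]].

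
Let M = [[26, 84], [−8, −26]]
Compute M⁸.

tr M = 0 and det M = −4, so the characteristic polynomial is λ² − (0)λ + (−4) with roots −2 and 2.
Eigenvectors give P = [[3, −7], [−1, 2]] with P⁻¹ = [[−2, −7], [−1, −3]], and M = P·diag(−2, 2)·P⁻¹.
Then M⁸ = P·diag(256, 256)·P⁻¹ = [[768, −1792], [−256, 512]] · [[−2, −7], [−1, −3]] = [[256, 0], [0, 256]].

[[256, 0], [0, 256]]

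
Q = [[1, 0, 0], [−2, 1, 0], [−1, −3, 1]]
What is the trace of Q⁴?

Q = I + N where N = [[0, 0, 0], [−2, 0, 0], [−1, −3, 0]] is strictly lower-triangular, so N³ = 0.
(I + N)⁴ = I + 4·N + 6·N² = [[1, 0, 0], [−8, 1, 0], [32, −12, 1]].

3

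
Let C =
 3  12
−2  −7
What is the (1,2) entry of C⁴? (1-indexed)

−480

tr C = −4 and det C = 3, so the characteristic polynomial is λ² − (−4)λ + (3) with roots −3 and −1.
Eigenvectors give P = [[−2, 3], [1, −1]] with P⁻¹ = [[1, 3], [1, 2]], and C = P·diag(−3, −1)·P⁻¹.
Then C⁴ = P·diag(81, 1)·P⁻¹ = [[−162, 3], [81, −1]] · [[1, 3], [1, 2]] = [[−159, −480], [80, 241]].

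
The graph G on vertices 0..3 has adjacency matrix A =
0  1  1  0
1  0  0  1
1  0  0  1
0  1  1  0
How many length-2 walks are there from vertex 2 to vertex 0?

0

The number of length-2 walks from vertex 2 to vertex 0 is entry (2,0) of A², where A is the adjacency matrix.
A² = [[2, 0, 0, 2], [0, 2, 2, 0], [0, 2, 2, 0], [2, 0, 0, 2]]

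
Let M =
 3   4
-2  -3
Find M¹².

M² = I (check: tr M = 0 and det M = -1), so M¹² = I since 12 is even.

[[1, 0], [0, 1]]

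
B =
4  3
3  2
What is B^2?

[[25, 18], [18, 13]]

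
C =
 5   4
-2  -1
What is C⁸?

[[13121, 13120], [-6560, -6559]]

tr C = 4 and det C = 3, so the characteristic polynomial is λ² − (4)λ + (3) with roots 1 and 3.
Eigenvectors give P = [[-1, -2], [1, 1]] with P⁻¹ = [[1, 2], [-1, -1]], and C = P·diag(1, 3)·P⁻¹.
Then C⁸ = P·diag(1, 6561)·P⁻¹ = [[-1, -13122], [1, 6561]] · [[1, 2], [-1, -1]] = [[13121, 13120], [-6560, -6559]].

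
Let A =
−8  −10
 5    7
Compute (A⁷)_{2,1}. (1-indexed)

tr A = −1 and det A = −6, so the characteristic polynomial is λ² − (−1)λ + (−6) with roots −3 and 2.
Eigenvectors give P = [[2, −1], [−1, 1]] with P⁻¹ = [[1, 1], [1, 2]], and A = P·diag(−3, 2)·P⁻¹.
Then A⁷ = P·diag(−2187, 128)·P⁻¹ = [[−4374, −128], [2187, 128]] · [[1, 1], [1, 2]] = [[−4502, −4630], [2315, 2443]].

2315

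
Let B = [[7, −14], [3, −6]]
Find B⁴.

[[7, −14], [3, −6]]

B² = B (a projection; rank 1, trace 1), so B⁴ = B.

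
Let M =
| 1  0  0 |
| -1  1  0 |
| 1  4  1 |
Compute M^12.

[[1, 0, 0], [-12, 1, 0], [-252, 48, 1]]

M = I + N where N = [[0, 0, 0], [-1, 0, 0], [1, 4, 0]] is strictly lower-triangular, so N^3 = 0.
(I + N)^12 = I + 12·N + 66·N^2 = [[1, 0, 0], [-12, 1, 0], [-252, 48, 1]].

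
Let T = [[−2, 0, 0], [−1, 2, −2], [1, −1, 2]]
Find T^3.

[[−8, 0, 0], [−10, 20, −28], [8, −14, 20]]

T^2 = [[4, 0, 0], [−2, 6, −8], [1, −4, 6]]
T^3 = [[−8, 0, 0], [−10, 20, −28], [8, −14, 20]]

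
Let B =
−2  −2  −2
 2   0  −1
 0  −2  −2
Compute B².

[[0, 8, 10], [−4, −2, −2], [−4, 4, 6]]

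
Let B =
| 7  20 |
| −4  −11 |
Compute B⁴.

[[−319, −800], [160, 401]]

tr B = −4 and det B = 3, so the characteristic polynomial is λ² − (−4)λ + (3) with roots −1 and −3.
Eigenvectors give P = [[−5, 2], [2, −1]] with P⁻¹ = [[−1, −2], [−2, −5]], and B = P·diag(−1, −3)·P⁻¹.
Then B⁴ = P·diag(1, 81)·P⁻¹ = [[−5, 162], [2, −81]] · [[−1, −2], [−2, −5]] = [[−319, −800], [160, 401]].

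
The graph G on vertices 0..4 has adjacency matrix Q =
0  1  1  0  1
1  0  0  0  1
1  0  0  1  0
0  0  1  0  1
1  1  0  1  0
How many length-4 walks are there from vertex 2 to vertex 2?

The number of length-4 walks from vertex 2 to vertex 2 is entry (2,2) of Q⁴, where Q is the adjacency matrix.
Q² = [[3, 1, 0, 2, 1], [1, 2, 1, 1, 1], [0, 1, 2, 0, 2], [2, 1, 0, 2, 0], [1, 1, 2, 0, 3]]
Q³ = [[2, 4, 5, 1, 6], [4, 2, 2, 2, 4], [5, 2, 0, 4, 1], [1, 2, 4, 0, 5], [6, 4, 1, 5, 2]]
Q⁴ = [[15, 8, 3, 11, 7], [8, 8, 6, 6, 8], [3, 6, 9, 1, 11], [11, 6, 1, 9, 3], [7, 8, 11, 3, 15]]

9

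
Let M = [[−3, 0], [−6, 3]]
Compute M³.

[[−27, 0], [−54, 27]]

tr M = 0 and det M = −9, so the characteristic polynomial is λ² − (0)λ + (−9) with roots −3 and 3.
Eigenvectors give P = [[−1, 0], [−1, −1]] with P⁻¹ = [[−1, 0], [1, −1]], and M = P·diag(−3, 3)·P⁻¹.
Then M³ = P·diag(−27, 27)·P⁻¹ = [[27, 0], [27, −27]] · [[−1, 0], [1, −1]] = [[−27, 0], [−54, 27]].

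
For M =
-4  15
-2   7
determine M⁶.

tr M = 3 and det M = 2, so the characteristic polynomial is λ² − (3)λ + (2) with roots 1 and 2.
Eigenvectors give P = [[3, -5], [1, -2]] with P⁻¹ = [[2, -5], [1, -3]], and M = P·diag(1, 2)·P⁻¹.
Then M⁶ = P·diag(1, 64)·P⁻¹ = [[3, -320], [1, -128]] · [[2, -5], [1, -3]] = [[-314, 945], [-126, 379]].

[[-314, 945], [-126, 379]]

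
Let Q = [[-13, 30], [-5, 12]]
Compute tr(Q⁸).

6817

tr Q = -1 and det Q = -6, so the characteristic polynomial is λ² − (-1)λ + (-6) with roots -3 and 2.
Eigenvectors give P = [[3, 2], [1, 1]] with P⁻¹ = [[1, -2], [-1, 3]], and Q = P·diag(-3, 2)·P⁻¹.
Then Q⁸ = P·diag(6561, 256)·P⁻¹ = [[19683, 512], [6561, 256]] · [[1, -2], [-1, 3]] = [[19171, -37830], [6305, -12354]].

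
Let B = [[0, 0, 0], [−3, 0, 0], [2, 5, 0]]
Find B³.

[[0, 0, 0], [0, 0, 0], [0, 0, 0]]

B is strictly triangular, hence nilpotent: B³ = 0, so B³ = 0.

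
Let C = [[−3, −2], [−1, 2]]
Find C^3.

C^2 = [[11, 2], [1, 6]]
C^3 = [[−35, −18], [−9, 10]]

[[−35, −18], [−9, 10]]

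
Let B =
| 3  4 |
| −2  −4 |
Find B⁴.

B² = [[1, −4], [2, 8]]
B³ = [[11, 20], [−10, −24]]
B⁴ = [[−7, −36], [18, 56]]

[[−7, −36], [18, 56]]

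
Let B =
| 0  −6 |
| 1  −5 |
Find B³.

tr B = −5 and det B = 6, so the characteristic polynomial is λ² − (−5)λ + (6) with roots −3 and −2.
Eigenvectors give P = [[2, 3], [1, 1]] with P⁻¹ = [[−1, 3], [1, −2]], and B = P·diag(−3, −2)·P⁻¹.
Then B³ = P·diag(−27, −8)·P⁻¹ = [[−54, −24], [−27, −8]] · [[−1, 3], [1, −2]] = [[30, −114], [19, −65]].

[[30, −114], [19, −65]]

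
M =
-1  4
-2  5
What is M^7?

tr M = 4 and det M = 3, so the characteristic polynomial is λ² − (4)λ + (3) with roots 3 and 1.
Eigenvectors give P = [[-1, 2], [-1, 1]] with P⁻¹ = [[1, -2], [1, -1]], and M = P·diag(3, 1)·P⁻¹.
Then M^7 = P·diag(2187, 1)·P⁻¹ = [[-2187, 2], [-2187, 1]] · [[1, -2], [1, -1]] = [[-2185, 4372], [-2186, 4373]].

[[-2185, 4372], [-2186, 4373]]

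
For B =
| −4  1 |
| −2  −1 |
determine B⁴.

tr B = −5 and det B = 6, so the characteristic polynomial is λ² − (−5)λ + (6) with roots −2 and −3.
Eigenvectors give P = [[1, −1], [2, −1]] with P⁻¹ = [[−1, 1], [−2, 1]], and B = P·diag(−2, −3)·P⁻¹.
Then B⁴ = P·diag(16, 81)·P⁻¹ = [[16, −81], [32, −81]] · [[−1, 1], [−2, 1]] = [[146, −65], [130, −49]].

[[146, −65], [130, −49]]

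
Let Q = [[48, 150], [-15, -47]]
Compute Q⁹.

tr Q = 1 and det Q = -6, so the characteristic polynomial is λ² − (1)λ + (-6) with roots 3 and -2.
Eigenvectors give P = [[10, -3], [-3, 1]] with P⁻¹ = [[1, 3], [3, 10]], and Q = P·diag(3, -2)·P⁻¹.
Then Q⁹ = P·diag(19683, -512)·P⁻¹ = [[196830, 1536], [-59049, -512]] · [[1, 3], [3, 10]] = [[201438, 605850], [-60585, -182267]].

[[201438, 605850], [-60585, -182267]]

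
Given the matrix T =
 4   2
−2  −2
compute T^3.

T^2 = [[12, 4], [−4, 0]]
T^3 = [[40, 16], [−16, −8]]

[[40, 16], [−16, −8]]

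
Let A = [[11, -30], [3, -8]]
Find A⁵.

tr A = 3 and det A = 2, so the characteristic polynomial is λ² − (3)λ + (2) with roots 1 and 2.
Eigenvectors give P = [[3, 10], [1, 3]] with P⁻¹ = [[-3, 10], [1, -3]], and A = P·diag(1, 2)·P⁻¹.
Then A⁵ = P·diag(1, 32)·P⁻¹ = [[3, 320], [1, 96]] · [[-3, 10], [1, -3]] = [[311, -930], [93, -278]].

[[311, -930], [93, -278]]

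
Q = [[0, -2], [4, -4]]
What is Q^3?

Q^2 = [[-8, 8], [-16, 8]]
Q^3 = [[32, -16], [32, 0]]

[[32, -16], [32, 0]]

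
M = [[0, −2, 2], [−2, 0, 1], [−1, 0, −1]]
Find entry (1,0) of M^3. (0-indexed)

M^2 = [[2, 0, −4], [−1, 4, −5], [1, 2, −1]]
M^3 = [[4, −4, 8], [−3, 2, 7], [−3, −2, 5]]

−3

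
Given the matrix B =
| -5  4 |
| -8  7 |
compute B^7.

tr B = 2 and det B = -3, so the characteristic polynomial is λ² − (2)λ + (-3) with roots 3 and -1.
Eigenvectors give P = [[1, -1], [2, -1]] with P⁻¹ = [[-1, 1], [-2, 1]], and B = P·diag(3, -1)·P⁻¹.
Then B^7 = P·diag(2187, -1)·P⁻¹ = [[2187, 1], [4374, 1]] · [[-1, 1], [-2, 1]] = [[-2189, 2188], [-4376, 4375]].

[[-2189, 2188], [-4376, 4375]]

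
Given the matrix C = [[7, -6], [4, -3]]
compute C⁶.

[[2185, -2184], [1456, -1455]]

tr C = 4 and det C = 3, so the characteristic polynomial is λ² − (4)λ + (3) with roots 3 and 1.
Eigenvectors give P = [[3, 1], [2, 1]] with P⁻¹ = [[1, -1], [-2, 3]], and C = P·diag(3, 1)·P⁻¹.
Then C⁶ = P·diag(729, 1)·P⁻¹ = [[2187, 1], [1458, 1]] · [[1, -1], [-2, 3]] = [[2185, -2184], [1456, -1455]].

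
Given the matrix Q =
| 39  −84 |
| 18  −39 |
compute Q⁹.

[[255879, −551124], [118098, −255879]]

tr Q = 0 and det Q = −9, so the characteristic polynomial is λ² − (0)λ + (−9) with roots −3 and 3.
Eigenvectors give P = [[2, 7], [1, 3]] with P⁻¹ = [[−3, 7], [1, −2]], and Q = P·diag(−3, 3)·P⁻¹.
Then Q⁹ = P·diag(−19683, 19683)·P⁻¹ = [[−39366, 137781], [−19683, 59049]] · [[−3, 7], [1, −2]] = [[255879, −551124], [118098, −255879]].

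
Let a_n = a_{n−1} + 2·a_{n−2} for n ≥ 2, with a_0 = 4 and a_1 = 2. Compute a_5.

62

With companion matrix T = [[1, 2], [1, 0]], [a_n, a_{n−1}]ᵀ = T·[a_{n−1}, a_{n−2}]ᵀ, so [a_5, a_4]ᵀ = T⁴·[a_1, a_0]ᵀ.
T⁴ = [[11, 10], [5, 6]], giving [a_5, a_4]ᵀ = [[62], [34]].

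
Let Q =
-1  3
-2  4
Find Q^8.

tr Q = 3 and det Q = 2, so the characteristic polynomial is λ² − (3)λ + (2) with roots 1 and 2.
Eigenvectors give P = [[3, -1], [2, -1]] with P⁻¹ = [[1, -1], [2, -3]], and Q = P·diag(1, 2)·P⁻¹.
Then Q^8 = P·diag(1, 256)·P⁻¹ = [[3, -256], [2, -256]] · [[1, -1], [2, -3]] = [[-509, 765], [-510, 766]].

[[-509, 765], [-510, 766]]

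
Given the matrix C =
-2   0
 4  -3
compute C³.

[[-8, 0], [76, -27]]

C² = [[4, 0], [-20, 9]]
C³ = [[-8, 0], [76, -27]]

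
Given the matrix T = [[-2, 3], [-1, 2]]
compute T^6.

T² = I (check: tr T = 0 and det T = -1), so T^6 = I since 6 is even.

[[1, 0], [0, 1]]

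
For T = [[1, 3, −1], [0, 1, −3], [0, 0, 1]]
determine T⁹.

T = I + N where N = [[0, 3, −1], [0, 0, −3], [0, 0, 0]] is strictly upper-triangular, so N³ = 0.
(I + N)⁹ = I + 9·N + 36·N² = [[1, 27, −333], [0, 1, −27], [0, 0, 1]].

[[1, 27, −333], [0, 1, −27], [0, 0, 1]]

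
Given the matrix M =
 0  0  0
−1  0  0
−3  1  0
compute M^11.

M is strictly triangular, hence nilpotent: M^3 = 0, so M^11 = 0.

[[0, 0, 0], [0, 0, 0], [0, 0, 0]]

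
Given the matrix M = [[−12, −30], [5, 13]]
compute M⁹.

[[−40902, −121170], [20195, 60073]]

tr M = 1 and det M = −6, so the characteristic polynomial is λ² − (1)λ + (−6) with roots −2 and 3.
Eigenvectors give P = [[3, −2], [−1, 1]] with P⁻¹ = [[1, 2], [1, 3]], and M = P·diag(−2, 3)·P⁻¹.
Then M⁹ = P·diag(−512, 19683)·P⁻¹ = [[−1536, −39366], [512, 19683]] · [[1, 2], [1, 3]] = [[−40902, −121170], [20195, 60073]].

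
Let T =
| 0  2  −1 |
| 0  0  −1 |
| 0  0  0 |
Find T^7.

T is strictly triangular, hence nilpotent: T^3 = 0, so T^7 = 0.

[[0, 0, 0], [0, 0, 0], [0, 0, 0]]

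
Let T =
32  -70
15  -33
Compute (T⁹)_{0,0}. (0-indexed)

121682

tr T = -1 and det T = -6, so the characteristic polynomial is λ² − (-1)λ + (-6) with roots -3 and 2.
Eigenvectors give P = [[-2, -7], [-1, -3]] with P⁻¹ = [[3, -7], [-1, 2]], and T = P·diag(-3, 2)·P⁻¹.
Then T⁹ = P·diag(-19683, 512)·P⁻¹ = [[39366, -3584], [19683, -1536]] · [[3, -7], [-1, 2]] = [[121682, -282730], [60585, -140853]].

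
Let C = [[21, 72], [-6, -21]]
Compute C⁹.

[[137781, 472392], [-39366, -137781]]

tr C = 0 and det C = -9, so the characteristic polynomial is λ² − (0)λ + (-9) with roots 3 and -3.
Eigenvectors give P = [[4, -3], [-1, 1]] with P⁻¹ = [[1, 3], [1, 4]], and C = P·diag(3, -3)·P⁻¹.
Then C⁹ = P·diag(19683, -19683)·P⁻¹ = [[78732, 59049], [-19683, -19683]] · [[1, 3], [1, 4]] = [[137781, 472392], [-39366, -137781]].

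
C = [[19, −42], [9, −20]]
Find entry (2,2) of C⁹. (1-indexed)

−3590

tr C = −1 and det C = −2, so the characteristic polynomial is λ² − (−1)λ + (−2) with roots 1 and −2.
Eigenvectors give P = [[7, 2], [3, 1]] with P⁻¹ = [[1, −2], [−3, 7]], and C = P·diag(1, −2)·P⁻¹.
Then C⁹ = P·diag(1, −512)·P⁻¹ = [[7, −1024], [3, −512]] · [[1, −2], [−3, 7]] = [[3079, −7182], [1539, −3590]].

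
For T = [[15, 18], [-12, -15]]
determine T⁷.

tr T = 0 and det T = -9, so the characteristic polynomial is λ² − (0)λ + (-9) with roots 3 and -3.
Eigenvectors give P = [[-3, 1], [2, -1]] with P⁻¹ = [[-1, -1], [-2, -3]], and T = P·diag(3, -3)·P⁻¹.
Then T⁷ = P·diag(2187, -2187)·P⁻¹ = [[-6561, -2187], [4374, 2187]] · [[-1, -1], [-2, -3]] = [[10935, 13122], [-8748, -10935]].

[[10935, 13122], [-8748, -10935]]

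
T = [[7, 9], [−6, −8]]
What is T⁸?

tr T = −1 and det T = −2, so the characteristic polynomial is λ² − (−1)λ + (−2) with roots −2 and 1.
Eigenvectors give P = [[1, 3], [−1, −2]] with P⁻¹ = [[−2, −3], [1, 1]], and T = P·diag(−2, 1)·P⁻¹.
Then T⁸ = P·diag(256, 1)·P⁻¹ = [[256, 3], [−256, −2]] · [[−2, −3], [1, 1]] = [[−509, −765], [510, 766]].

[[−509, −765], [510, 766]]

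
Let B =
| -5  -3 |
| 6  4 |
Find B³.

tr B = -1 and det B = -2, so the characteristic polynomial is λ² − (-1)λ + (-2) with roots -2 and 1.
Eigenvectors give P = [[1, 1], [-1, -2]] with P⁻¹ = [[2, 1], [-1, -1]], and B = P·diag(-2, 1)·P⁻¹.
Then B³ = P·diag(-8, 1)·P⁻¹ = [[-8, 1], [8, -2]] · [[2, 1], [-1, -1]] = [[-17, -9], [18, 10]].

[[-17, -9], [18, 10]]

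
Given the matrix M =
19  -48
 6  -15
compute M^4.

[[721, -1920], [240, -639]]

tr M = 4 and det M = 3, so the characteristic polynomial is λ² − (4)λ + (3) with roots 1 and 3.
Eigenvectors give P = [[-8, 3], [-3, 1]] with P⁻¹ = [[1, -3], [3, -8]], and M = P·diag(1, 3)·P⁻¹.
Then M^4 = P·diag(1, 81)·P⁻¹ = [[-8, 243], [-3, 81]] · [[1, -3], [3, -8]] = [[721, -1920], [240, -639]].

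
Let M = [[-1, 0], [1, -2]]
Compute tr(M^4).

tr M = -3 and det M = 2, so the characteristic polynomial is λ² − (-3)λ + (2) with roots -1 and -2.
Eigenvectors give P = [[1, 0], [1, -1]] with P⁻¹ = [[1, 0], [1, -1]], and M = P·diag(-1, -2)·P⁻¹.
Then M^4 = P·diag(1, 16)·P⁻¹ = [[1, 0], [1, -16]] · [[1, 0], [1, -1]] = [[1, 0], [-15, 16]].

17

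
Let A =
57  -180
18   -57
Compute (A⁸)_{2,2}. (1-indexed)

tr A = 0 and det A = -9, so the characteristic polynomial is λ² − (0)λ + (-9) with roots 3 and -3.
Eigenvectors give P = [[10, 3], [3, 1]] with P⁻¹ = [[1, -3], [-3, 10]], and A = P·diag(3, -3)·P⁻¹.
Then A⁸ = P·diag(6561, 6561)·P⁻¹ = [[65610, 19683], [19683, 6561]] · [[1, -3], [-3, 10]] = [[6561, 0], [0, 6561]].

6561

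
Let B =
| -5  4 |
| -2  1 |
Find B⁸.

tr B = -4 and det B = 3, so the characteristic polynomial is λ² − (-4)λ + (3) with roots -3 and -1.
Eigenvectors give P = [[2, 1], [1, 1]] with P⁻¹ = [[1, -1], [-1, 2]], and B = P·diag(-3, -1)·P⁻¹.
Then B⁸ = P·diag(6561, 1)·P⁻¹ = [[13122, 1], [6561, 1]] · [[1, -1], [-1, 2]] = [[13121, -13120], [6560, -6559]].

[[13121, -13120], [6560, -6559]]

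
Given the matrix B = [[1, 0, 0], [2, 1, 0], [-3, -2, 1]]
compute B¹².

[[1, 0, 0], [24, 1, 0], [-300, -24, 1]]

B = I + N where N = [[0, 0, 0], [2, 0, 0], [-3, -2, 0]] is strictly lower-triangular, so N³ = 0.
(I + N)¹² = I + 12·N + 66·N² = [[1, 0, 0], [24, 1, 0], [-300, -24, 1]].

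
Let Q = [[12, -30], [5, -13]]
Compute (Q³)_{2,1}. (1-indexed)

tr Q = -1 and det Q = -6, so the characteristic polynomial is λ² − (-1)λ + (-6) with roots 2 and -3.
Eigenvectors give P = [[3, -2], [1, -1]] with P⁻¹ = [[1, -2], [1, -3]], and Q = P·diag(2, -3)·P⁻¹.
Then Q³ = P·diag(8, -27)·P⁻¹ = [[24, 54], [8, 27]] · [[1, -2], [1, -3]] = [[78, -210], [35, -97]].

35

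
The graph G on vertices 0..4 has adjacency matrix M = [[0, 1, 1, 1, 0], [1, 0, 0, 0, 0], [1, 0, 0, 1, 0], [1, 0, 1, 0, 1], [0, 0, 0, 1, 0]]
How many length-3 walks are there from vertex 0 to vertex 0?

2

The number of length-3 walks from vertex 0 to vertex 0 is entry (0,0) of M³, where M is the adjacency matrix.
M² = [[3, 0, 1, 1, 1], [0, 1, 1, 1, 0], [1, 1, 2, 1, 1], [1, 1, 1, 3, 0], [1, 0, 1, 0, 1]]
M³ = [[2, 3, 4, 5, 1], [3, 0, 1, 1, 1], [4, 1, 2, 4, 1], [5, 1, 4, 2, 3], [1, 1, 1, 3, 0]]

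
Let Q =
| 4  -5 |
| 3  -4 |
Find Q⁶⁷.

Q² = I (check: tr Q = 0 and det Q = -1), so Q⁶⁷ = Q since 67 is odd.

[[4, -5], [3, -4]]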